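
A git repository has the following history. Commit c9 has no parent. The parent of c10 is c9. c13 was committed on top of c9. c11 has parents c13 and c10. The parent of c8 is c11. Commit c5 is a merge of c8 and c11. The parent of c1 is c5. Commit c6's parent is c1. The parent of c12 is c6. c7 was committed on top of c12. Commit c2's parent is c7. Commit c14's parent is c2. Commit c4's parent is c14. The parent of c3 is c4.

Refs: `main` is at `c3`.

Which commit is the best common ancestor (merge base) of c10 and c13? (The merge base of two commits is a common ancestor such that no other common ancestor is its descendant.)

Ancestors of c10: {c10, c9}.
Ancestors of c13: {c13, c9}.
Common ancestors: {c9}.
The only common ancestor is c9, so it is the merge base.

c9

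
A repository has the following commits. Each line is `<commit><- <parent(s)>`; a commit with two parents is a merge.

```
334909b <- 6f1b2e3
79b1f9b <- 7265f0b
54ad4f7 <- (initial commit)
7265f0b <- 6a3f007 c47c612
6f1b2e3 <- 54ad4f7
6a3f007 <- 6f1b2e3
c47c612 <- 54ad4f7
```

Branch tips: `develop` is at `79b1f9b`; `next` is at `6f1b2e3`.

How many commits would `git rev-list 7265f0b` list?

5

Walking parent pointers from 7265f0b: reachable set = {54ad4f7, 6a3f007, 6f1b2e3, 7265f0b, c47c612}.
That is 5 commits.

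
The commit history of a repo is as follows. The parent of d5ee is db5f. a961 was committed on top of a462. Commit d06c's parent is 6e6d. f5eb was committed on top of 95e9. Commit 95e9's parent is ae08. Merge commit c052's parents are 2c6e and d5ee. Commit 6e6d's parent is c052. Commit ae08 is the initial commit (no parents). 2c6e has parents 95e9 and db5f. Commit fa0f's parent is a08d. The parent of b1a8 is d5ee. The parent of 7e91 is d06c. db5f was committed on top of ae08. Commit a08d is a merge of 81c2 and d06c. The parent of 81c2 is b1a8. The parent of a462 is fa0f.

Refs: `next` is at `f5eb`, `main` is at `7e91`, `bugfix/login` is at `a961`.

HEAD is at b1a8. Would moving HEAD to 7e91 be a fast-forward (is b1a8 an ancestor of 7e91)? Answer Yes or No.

No

A fast-forward from b1a8 to 7e91 is possible iff b1a8 is an ancestor of 7e91.
Ancestors of 7e91: {2c6e, 6e6d, 7e91, 95e9, ae08, c052, d06c, d5ee, db5f}.
b1a8 is not among them, so fast-forward is not possible.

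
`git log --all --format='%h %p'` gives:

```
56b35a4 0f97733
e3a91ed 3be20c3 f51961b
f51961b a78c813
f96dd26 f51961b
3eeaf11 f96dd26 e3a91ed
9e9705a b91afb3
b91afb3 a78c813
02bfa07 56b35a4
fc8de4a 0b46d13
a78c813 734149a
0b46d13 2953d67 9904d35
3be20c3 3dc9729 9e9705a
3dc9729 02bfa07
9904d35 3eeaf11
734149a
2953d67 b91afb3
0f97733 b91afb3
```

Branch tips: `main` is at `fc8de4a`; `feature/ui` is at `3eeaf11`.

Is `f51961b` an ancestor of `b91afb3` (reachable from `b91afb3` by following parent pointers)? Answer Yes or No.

No

Ancestors of b91afb3: {734149a, a78c813, b91afb3}.
f51961b is not in that set, so it is not an ancestor of b91afb3.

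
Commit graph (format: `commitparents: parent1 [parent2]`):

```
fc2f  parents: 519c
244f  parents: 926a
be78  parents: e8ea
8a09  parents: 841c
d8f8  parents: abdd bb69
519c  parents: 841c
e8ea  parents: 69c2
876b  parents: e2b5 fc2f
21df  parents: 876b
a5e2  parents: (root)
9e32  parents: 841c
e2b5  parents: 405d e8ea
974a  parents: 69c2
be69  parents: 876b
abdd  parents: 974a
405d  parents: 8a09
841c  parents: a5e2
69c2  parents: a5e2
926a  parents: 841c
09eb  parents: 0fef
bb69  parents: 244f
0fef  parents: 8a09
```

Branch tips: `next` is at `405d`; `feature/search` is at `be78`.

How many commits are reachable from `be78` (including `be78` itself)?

Walking parent pointers from be78: reachable set = {69c2, a5e2, be78, e8ea}.
That is 4 commits.

4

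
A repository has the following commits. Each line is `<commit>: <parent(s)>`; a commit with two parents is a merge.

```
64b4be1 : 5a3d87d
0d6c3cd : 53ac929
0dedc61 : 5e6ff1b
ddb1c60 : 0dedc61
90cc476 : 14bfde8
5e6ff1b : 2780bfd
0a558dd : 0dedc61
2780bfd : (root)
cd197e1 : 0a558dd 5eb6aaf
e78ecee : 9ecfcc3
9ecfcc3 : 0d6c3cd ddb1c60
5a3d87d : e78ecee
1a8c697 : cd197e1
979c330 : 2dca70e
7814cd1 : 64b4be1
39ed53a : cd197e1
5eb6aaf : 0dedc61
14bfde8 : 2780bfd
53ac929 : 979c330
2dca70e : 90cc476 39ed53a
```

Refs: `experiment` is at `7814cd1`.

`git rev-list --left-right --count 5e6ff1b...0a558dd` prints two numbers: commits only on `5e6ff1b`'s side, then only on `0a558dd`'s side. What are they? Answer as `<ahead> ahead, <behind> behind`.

Reachable from 5e6ff1b: {2780bfd, 5e6ff1b}.
Reachable from 0a558dd: {0a558dd, 0dedc61, 2780bfd, 5e6ff1b}.
Only in 5e6ff1b's history (ahead): {} — 0.
Only in 0a558dd's history (behind): {0a558dd, 0dedc61} — 2.

0 ahead, 2 behind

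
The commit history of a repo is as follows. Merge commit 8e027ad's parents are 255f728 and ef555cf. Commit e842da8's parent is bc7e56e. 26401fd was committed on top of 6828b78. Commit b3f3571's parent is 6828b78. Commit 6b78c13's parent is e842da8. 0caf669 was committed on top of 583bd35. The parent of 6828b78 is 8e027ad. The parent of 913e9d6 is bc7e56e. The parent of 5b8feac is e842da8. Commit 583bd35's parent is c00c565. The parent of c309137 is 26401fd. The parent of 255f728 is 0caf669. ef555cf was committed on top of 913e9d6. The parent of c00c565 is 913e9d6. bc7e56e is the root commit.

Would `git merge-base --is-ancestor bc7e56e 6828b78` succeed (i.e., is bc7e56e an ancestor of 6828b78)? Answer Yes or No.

Yes

Ancestors of 6828b78 (commits reachable by following parents): {0caf669, 255f728, 583bd35, 6828b78, 8e027ad, 913e9d6, bc7e56e, c00c565, ef555cf}.
bc7e56e is in that set, so it is an ancestor of 6828b78.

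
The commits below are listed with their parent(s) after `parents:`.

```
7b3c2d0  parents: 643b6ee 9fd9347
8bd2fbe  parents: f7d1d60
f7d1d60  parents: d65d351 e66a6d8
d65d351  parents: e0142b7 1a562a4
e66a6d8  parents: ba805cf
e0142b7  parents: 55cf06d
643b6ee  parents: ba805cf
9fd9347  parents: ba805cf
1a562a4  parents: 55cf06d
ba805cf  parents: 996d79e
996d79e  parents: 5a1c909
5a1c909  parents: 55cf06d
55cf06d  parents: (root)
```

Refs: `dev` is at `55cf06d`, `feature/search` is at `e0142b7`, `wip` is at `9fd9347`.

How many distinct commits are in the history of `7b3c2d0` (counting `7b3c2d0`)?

Walking parent pointers from 7b3c2d0: reachable set = {55cf06d, 5a1c909, 643b6ee, 7b3c2d0, 996d79e, 9fd9347, ba805cf}.
That is 7 commits.

7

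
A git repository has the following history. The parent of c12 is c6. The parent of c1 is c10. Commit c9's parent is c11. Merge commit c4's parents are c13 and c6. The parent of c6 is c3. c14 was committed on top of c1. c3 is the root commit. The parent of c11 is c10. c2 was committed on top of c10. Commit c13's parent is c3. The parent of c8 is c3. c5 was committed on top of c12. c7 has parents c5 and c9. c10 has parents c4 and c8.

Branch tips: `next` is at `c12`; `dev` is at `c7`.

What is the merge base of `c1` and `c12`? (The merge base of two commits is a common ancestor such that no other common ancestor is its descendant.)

c6

Ancestors of c1: {c1, c10, c13, c3, c4, c6, c8}.
Ancestors of c12: {c12, c3, c6}.
Common ancestors: {c3, c6}.
Among these, c6 is not an ancestor of any other common ancestor — it is the merge base.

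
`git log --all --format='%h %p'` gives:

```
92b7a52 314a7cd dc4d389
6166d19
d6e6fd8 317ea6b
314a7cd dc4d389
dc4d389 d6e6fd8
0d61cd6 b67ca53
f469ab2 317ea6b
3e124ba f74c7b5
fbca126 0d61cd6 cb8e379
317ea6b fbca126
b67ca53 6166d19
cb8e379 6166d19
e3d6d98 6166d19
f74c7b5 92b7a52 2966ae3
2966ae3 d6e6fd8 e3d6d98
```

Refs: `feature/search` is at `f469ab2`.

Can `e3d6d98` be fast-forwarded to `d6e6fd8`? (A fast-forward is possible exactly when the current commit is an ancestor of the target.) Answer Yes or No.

No

A fast-forward from e3d6d98 to d6e6fd8 is possible iff e3d6d98 is an ancestor of d6e6fd8.
Ancestors of d6e6fd8: {0d61cd6, 317ea6b, 6166d19, b67ca53, cb8e379, d6e6fd8, fbca126}.
e3d6d98 is not among them, so fast-forward is not possible.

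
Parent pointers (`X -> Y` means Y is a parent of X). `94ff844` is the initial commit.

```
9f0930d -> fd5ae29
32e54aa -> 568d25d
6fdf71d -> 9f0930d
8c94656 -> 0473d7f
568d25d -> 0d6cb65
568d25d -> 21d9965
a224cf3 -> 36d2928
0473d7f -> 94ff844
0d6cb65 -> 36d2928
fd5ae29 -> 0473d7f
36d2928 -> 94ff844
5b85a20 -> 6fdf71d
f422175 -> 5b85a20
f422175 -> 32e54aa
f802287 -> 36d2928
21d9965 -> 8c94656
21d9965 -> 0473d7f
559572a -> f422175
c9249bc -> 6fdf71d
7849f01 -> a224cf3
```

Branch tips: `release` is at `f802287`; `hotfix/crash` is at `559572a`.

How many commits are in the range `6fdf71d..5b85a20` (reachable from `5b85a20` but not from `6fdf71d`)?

1

Reachable from 5b85a20: {0473d7f, 5b85a20, 6fdf71d, 94ff844, 9f0930d, fd5ae29}.
Reachable from 6fdf71d: {0473d7f, 6fdf71d, 94ff844, 9f0930d, fd5ae29}.
In 5b85a20's history but not 6fdf71d's: {5b85a20} — 1 commit.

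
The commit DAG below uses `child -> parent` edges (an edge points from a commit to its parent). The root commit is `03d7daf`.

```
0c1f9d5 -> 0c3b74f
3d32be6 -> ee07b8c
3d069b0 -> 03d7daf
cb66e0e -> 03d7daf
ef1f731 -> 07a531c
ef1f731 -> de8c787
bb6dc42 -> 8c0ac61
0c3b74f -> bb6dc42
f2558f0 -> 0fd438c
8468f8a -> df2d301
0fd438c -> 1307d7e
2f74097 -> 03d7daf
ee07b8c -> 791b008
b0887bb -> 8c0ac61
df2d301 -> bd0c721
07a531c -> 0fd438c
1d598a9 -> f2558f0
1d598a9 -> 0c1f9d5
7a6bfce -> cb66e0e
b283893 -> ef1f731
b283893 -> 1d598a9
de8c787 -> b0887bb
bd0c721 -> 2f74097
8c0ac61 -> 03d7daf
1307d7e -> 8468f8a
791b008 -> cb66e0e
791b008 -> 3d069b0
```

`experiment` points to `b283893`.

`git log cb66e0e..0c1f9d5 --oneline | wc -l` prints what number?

Reachable from 0c1f9d5: {03d7daf, 0c1f9d5, 0c3b74f, 8c0ac61, bb6dc42}.
Reachable from cb66e0e: {03d7daf, cb66e0e}.
In 0c1f9d5's history but not cb66e0e's: {0c1f9d5, 0c3b74f, 8c0ac61, bb6dc42} — 4 commits.

4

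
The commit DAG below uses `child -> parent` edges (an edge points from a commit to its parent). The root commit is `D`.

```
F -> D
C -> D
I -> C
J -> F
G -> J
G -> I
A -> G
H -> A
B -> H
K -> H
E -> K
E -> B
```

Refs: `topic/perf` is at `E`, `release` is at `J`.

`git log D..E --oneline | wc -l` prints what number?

10

Reachable from E: {A, B, C, D, E, F, G, H, I, J, K}.
Reachable from D: {D}.
In E's history but not D's: {A, B, C, E, F, G, H, I, J, K} — 10 commits.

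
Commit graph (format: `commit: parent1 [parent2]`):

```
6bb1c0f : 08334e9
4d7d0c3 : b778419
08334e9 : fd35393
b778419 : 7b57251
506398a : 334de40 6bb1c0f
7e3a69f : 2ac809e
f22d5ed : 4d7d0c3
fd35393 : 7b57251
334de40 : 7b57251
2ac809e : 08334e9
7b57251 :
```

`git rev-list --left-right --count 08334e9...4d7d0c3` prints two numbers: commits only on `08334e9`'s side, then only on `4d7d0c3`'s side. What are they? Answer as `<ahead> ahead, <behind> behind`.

2 ahead, 2 behind

Reachable from 08334e9: {08334e9, 7b57251, fd35393}.
Reachable from 4d7d0c3: {4d7d0c3, 7b57251, b778419}.
Only in 08334e9's history (ahead): {08334e9, fd35393} — 2.
Only in 4d7d0c3's history (behind): {4d7d0c3, b778419} — 2.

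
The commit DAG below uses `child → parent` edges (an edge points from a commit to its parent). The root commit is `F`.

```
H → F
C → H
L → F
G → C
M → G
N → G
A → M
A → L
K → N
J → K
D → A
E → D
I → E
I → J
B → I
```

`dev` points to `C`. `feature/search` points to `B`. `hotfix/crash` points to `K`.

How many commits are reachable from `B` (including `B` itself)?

14

Walking parent pointers from B: reachable set = {A, B, C, D, E, F, G, H, I, J, K, L, M, N}.
That is 14 commits.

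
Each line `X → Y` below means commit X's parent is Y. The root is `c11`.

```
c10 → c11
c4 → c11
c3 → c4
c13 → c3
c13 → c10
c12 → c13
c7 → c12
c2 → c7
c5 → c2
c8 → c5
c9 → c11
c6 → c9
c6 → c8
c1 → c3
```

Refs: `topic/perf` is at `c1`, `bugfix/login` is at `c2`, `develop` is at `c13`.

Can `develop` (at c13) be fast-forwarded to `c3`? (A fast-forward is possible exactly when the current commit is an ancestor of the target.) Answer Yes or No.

No

A fast-forward from c13 to c3 is possible iff c13 is an ancestor of c3.
Ancestors of c3: {c11, c3, c4}.
c13 is not among them, so fast-forward is not possible.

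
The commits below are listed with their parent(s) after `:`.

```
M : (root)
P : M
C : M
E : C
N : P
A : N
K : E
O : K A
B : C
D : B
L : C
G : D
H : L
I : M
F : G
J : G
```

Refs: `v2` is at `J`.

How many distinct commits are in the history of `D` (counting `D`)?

Walking parent pointers from D: reachable set = {B, C, D, M}.
That is 4 commits.

4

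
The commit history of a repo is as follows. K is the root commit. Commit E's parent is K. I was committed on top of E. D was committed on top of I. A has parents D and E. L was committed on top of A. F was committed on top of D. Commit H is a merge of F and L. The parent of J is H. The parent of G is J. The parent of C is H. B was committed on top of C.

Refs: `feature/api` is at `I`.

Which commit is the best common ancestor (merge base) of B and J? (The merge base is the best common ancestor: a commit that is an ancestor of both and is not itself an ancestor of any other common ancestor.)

Ancestors of B: {A, B, C, D, E, F, H, I, K, L}.
Ancestors of J: {A, D, E, F, H, I, J, K, L}.
Common ancestors: {A, D, E, F, H, I, K, L}.
Among these, H is not an ancestor of any other common ancestor — it is the merge base.

H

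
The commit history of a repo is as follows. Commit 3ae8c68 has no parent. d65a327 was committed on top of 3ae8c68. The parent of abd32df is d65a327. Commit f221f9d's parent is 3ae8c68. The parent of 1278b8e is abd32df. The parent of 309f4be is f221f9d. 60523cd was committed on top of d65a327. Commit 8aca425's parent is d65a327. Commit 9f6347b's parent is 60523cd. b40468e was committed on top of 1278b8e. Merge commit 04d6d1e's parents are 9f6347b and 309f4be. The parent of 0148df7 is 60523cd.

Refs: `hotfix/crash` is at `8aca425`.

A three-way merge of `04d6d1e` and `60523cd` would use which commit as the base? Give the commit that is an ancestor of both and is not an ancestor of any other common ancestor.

60523cd

Ancestors of 04d6d1e: {04d6d1e, 309f4be, 3ae8c68, 60523cd, 9f6347b, d65a327, f221f9d}.
Ancestors of 60523cd: {3ae8c68, 60523cd, d65a327}.
Common ancestors: {3ae8c68, 60523cd, d65a327}.
Among these, 60523cd is not an ancestor of any other common ancestor — it is the merge base.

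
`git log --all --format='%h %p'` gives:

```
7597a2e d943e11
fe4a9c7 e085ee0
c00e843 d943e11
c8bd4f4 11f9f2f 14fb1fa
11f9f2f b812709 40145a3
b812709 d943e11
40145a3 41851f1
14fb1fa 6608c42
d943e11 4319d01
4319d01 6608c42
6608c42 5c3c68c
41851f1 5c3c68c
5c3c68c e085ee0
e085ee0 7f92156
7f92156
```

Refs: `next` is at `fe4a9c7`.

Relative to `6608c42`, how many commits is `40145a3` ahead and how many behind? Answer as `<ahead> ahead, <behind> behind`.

Reachable from 40145a3: {40145a3, 41851f1, 5c3c68c, 7f92156, e085ee0}.
Reachable from 6608c42: {5c3c68c, 6608c42, 7f92156, e085ee0}.
Only in 40145a3's history (ahead): {40145a3, 41851f1} — 2.
Only in 6608c42's history (behind): {6608c42} — 1.

2 ahead, 1 behind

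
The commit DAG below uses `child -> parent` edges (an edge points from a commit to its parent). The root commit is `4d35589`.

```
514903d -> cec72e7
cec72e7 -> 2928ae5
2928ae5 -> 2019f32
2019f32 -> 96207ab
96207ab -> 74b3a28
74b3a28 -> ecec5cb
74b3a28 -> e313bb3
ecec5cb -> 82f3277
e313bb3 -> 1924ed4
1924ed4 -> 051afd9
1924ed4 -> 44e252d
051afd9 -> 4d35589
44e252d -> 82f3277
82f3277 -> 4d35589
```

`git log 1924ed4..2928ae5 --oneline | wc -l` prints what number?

Reachable from 2928ae5: {051afd9, 1924ed4, 2019f32, 2928ae5, 44e252d, 4d35589, 74b3a28, 82f3277, 96207ab, e313bb3, ecec5cb}.
Reachable from 1924ed4: {051afd9, 1924ed4, 44e252d, 4d35589, 82f3277}.
In 2928ae5's history but not 1924ed4's: {2019f32, 2928ae5, 74b3a28, 96207ab, e313bb3, ecec5cb} — 6 commits.

6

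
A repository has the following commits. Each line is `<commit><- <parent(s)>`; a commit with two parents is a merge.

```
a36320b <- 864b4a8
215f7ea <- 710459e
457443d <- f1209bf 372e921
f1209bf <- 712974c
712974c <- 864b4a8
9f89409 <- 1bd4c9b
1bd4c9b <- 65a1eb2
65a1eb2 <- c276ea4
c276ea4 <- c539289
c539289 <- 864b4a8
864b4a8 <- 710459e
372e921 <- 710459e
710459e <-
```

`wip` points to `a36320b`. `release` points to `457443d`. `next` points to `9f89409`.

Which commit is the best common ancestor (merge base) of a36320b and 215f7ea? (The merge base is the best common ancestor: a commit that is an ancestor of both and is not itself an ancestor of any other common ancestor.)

Ancestors of a36320b: {710459e, 864b4a8, a36320b}.
Ancestors of 215f7ea: {215f7ea, 710459e}.
Common ancestors: {710459e}.
The only common ancestor is 710459e, so it is the merge base.

710459e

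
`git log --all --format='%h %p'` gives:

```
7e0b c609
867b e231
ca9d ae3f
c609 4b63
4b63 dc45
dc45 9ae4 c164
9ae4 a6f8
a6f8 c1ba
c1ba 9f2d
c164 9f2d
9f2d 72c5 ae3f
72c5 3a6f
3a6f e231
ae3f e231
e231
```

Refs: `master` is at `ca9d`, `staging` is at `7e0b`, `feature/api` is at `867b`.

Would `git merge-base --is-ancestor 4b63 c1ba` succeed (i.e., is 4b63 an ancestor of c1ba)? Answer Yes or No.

No

Ancestors of c1ba: {3a6f, 72c5, 9f2d, ae3f, c1ba, e231}.
4b63 is not in that set, so it is not an ancestor of c1ba.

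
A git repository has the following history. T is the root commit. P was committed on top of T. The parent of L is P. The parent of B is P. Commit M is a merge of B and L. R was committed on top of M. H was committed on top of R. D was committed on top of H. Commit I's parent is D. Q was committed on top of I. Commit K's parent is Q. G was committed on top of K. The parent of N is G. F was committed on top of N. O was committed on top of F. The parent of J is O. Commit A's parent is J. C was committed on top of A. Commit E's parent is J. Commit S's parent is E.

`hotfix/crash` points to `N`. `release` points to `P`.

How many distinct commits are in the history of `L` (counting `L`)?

3

Walking parent pointers from L: reachable set = {L, P, T}.
That is 3 commits.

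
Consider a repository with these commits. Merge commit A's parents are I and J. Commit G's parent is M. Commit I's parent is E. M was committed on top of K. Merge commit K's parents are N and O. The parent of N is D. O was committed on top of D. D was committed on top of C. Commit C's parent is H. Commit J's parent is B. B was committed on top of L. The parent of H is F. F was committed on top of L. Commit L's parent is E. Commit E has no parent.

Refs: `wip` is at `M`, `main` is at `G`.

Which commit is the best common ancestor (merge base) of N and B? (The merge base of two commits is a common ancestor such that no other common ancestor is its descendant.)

L

Ancestors of N: {C, D, E, F, H, L, N}.
Ancestors of B: {B, E, L}.
Common ancestors: {E, L}.
Among these, L is not an ancestor of any other common ancestor — it is the merge base.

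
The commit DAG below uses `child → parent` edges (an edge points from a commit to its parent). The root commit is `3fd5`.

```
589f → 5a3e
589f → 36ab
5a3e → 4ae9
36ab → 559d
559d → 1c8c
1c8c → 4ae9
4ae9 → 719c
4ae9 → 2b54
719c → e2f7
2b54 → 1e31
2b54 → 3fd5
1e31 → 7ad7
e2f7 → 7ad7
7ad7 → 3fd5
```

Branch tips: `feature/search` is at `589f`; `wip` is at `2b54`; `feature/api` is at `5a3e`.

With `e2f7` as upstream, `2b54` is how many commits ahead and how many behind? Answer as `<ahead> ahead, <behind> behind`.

2 ahead, 1 behind

Reachable from 2b54: {1e31, 2b54, 3fd5, 7ad7}.
Reachable from e2f7: {3fd5, 7ad7, e2f7}.
Only in 2b54's history (ahead): {1e31, 2b54} — 2.
Only in e2f7's history (behind): {e2f7} — 1.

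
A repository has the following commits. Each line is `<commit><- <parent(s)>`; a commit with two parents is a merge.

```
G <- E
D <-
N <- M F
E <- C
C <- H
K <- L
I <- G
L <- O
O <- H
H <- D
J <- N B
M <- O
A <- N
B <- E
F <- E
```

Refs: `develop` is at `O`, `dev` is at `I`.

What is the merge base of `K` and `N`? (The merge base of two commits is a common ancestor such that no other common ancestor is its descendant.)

Ancestors of K: {D, H, K, L, O}.
Ancestors of N: {C, D, E, F, H, M, N, O}.
Common ancestors: {D, H, O}.
Among these, O is not an ancestor of any other common ancestor — it is the merge base.

O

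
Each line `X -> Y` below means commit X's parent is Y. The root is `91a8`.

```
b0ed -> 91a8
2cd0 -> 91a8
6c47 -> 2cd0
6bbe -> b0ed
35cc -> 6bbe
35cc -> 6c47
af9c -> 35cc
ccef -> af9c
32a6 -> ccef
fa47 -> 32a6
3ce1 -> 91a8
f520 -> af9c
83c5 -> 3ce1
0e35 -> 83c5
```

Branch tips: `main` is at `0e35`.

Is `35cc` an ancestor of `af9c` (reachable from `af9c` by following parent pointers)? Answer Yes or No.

Ancestors of af9c (commits reachable by following parents): {2cd0, 35cc, 6bbe, 6c47, 91a8, af9c, b0ed}.
35cc is in that set, so it is an ancestor of af9c.

Yes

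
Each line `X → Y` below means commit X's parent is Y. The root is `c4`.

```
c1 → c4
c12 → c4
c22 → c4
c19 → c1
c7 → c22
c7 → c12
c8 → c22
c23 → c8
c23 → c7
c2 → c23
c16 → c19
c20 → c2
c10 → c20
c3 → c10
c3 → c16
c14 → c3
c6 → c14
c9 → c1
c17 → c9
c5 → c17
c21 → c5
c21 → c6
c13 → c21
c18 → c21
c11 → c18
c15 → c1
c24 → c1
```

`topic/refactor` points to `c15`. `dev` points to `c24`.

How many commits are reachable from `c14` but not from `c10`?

5

Reachable from c14: {c1, c10, c12, c14, c16, c19, c2, c20, c22, c23, c3, c4, c7, c8}.
Reachable from c10: {c10, c12, c2, c20, c22, c23, c4, c7, c8}.
In c14's history but not c10's: {c1, c14, c16, c19, c3} — 5 commits.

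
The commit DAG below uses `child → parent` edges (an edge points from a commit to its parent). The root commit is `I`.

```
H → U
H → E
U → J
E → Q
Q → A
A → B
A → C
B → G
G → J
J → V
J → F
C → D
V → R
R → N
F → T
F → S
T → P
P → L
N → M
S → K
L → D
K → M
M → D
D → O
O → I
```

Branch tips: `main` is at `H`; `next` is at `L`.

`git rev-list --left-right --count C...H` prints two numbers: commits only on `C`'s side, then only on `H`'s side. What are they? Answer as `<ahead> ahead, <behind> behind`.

Reachable from C: {C, D, I, O}.
Reachable from H: {A, B, C, D, E, F, G, H, I, J, K, L, M, N, O, P, Q, R, S, T, U, V}.
Only in C's history (ahead): {} — 0.
Only in H's history (behind): {A, B, E, F, G, H, J, K, L, M, N, P, Q, R, S, T, U, V} — 18.

0 ahead, 18 behind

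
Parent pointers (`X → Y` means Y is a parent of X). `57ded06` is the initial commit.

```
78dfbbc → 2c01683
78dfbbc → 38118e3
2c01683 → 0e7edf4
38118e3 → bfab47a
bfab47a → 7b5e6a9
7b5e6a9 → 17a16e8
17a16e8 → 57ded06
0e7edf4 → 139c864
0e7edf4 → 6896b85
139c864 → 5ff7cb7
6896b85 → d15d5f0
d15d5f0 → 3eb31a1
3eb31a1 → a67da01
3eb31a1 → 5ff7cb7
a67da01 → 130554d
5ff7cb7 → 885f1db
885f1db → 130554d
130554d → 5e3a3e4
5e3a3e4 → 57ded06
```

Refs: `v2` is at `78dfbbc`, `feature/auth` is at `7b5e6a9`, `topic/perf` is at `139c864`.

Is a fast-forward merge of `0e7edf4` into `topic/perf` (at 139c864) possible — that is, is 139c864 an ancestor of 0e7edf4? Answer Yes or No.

A fast-forward from 139c864 to 0e7edf4 is possible iff 139c864 is an ancestor of 0e7edf4.
Ancestors of 0e7edf4: {0e7edf4, 130554d, 139c864, 3eb31a1, 57ded06, 5e3a3e4, 5ff7cb7, 6896b85, 885f1db, a67da01, d15d5f0}.
139c864 is among them, so fast-forward is possible.

Yes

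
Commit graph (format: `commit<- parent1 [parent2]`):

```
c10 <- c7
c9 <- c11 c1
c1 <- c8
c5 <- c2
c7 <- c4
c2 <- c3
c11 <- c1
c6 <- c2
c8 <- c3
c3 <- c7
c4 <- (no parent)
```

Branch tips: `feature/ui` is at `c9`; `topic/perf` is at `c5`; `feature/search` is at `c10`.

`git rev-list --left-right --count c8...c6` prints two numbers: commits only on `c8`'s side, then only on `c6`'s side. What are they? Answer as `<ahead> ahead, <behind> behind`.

Reachable from c8: {c3, c4, c7, c8}.
Reachable from c6: {c2, c3, c4, c6, c7}.
Only in c8's history (ahead): {c8} — 1.
Only in c6's history (behind): {c2, c6} — 2.

1 ahead, 2 behind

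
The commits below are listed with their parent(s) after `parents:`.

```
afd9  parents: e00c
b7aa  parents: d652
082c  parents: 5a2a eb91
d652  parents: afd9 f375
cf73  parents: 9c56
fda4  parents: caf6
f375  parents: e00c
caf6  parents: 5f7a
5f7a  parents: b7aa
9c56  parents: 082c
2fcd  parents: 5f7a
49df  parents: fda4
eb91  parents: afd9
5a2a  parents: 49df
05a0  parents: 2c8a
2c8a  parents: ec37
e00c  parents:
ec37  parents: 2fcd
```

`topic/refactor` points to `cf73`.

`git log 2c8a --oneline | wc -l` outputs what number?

9

Walking parent pointers from 2c8a: reachable set = {2c8a, 2fcd, 5f7a, afd9, b7aa, d652, e00c, ec37, f375}.
That is 9 commits.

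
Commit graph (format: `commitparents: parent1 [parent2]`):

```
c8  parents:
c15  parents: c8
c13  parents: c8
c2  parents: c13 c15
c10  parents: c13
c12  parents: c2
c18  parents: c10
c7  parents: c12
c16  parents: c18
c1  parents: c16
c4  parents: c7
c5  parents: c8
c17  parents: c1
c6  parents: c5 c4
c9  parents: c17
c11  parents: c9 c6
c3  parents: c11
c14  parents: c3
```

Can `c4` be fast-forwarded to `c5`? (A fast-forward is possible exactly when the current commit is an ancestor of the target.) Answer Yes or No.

No

A fast-forward from c4 to c5 is possible iff c4 is an ancestor of c5.
Ancestors of c5: {c5, c8}.
c4 is not among them, so fast-forward is not possible.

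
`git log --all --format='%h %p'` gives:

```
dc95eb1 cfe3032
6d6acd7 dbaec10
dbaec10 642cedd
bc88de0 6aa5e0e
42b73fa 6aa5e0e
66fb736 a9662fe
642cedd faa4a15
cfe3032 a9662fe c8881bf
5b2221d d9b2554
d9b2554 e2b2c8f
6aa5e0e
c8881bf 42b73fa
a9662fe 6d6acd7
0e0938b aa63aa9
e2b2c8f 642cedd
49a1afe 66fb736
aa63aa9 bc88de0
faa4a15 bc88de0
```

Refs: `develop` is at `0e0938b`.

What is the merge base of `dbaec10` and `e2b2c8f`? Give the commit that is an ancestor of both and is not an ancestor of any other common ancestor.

Ancestors of dbaec10: {642cedd, 6aa5e0e, bc88de0, dbaec10, faa4a15}.
Ancestors of e2b2c8f: {642cedd, 6aa5e0e, bc88de0, e2b2c8f, faa4a15}.
Common ancestors: {642cedd, 6aa5e0e, bc88de0, faa4a15}.
Among these, 642cedd is not an ancestor of any other common ancestor — it is the merge base.

642cedd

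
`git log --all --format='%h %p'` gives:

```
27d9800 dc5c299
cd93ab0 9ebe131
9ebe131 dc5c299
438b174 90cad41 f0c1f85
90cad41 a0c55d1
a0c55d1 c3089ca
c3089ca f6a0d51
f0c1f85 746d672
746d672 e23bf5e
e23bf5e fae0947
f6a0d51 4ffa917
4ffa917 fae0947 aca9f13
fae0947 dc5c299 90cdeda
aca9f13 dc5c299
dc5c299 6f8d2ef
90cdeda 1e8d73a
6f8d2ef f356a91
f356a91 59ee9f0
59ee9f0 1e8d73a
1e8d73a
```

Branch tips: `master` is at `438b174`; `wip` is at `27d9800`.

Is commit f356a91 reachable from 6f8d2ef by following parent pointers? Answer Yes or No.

Yes

Ancestors of 6f8d2ef (commits reachable by following parents): {1e8d73a, 59ee9f0, 6f8d2ef, f356a91}.
f356a91 is in that set, so it is an ancestor of 6f8d2ef.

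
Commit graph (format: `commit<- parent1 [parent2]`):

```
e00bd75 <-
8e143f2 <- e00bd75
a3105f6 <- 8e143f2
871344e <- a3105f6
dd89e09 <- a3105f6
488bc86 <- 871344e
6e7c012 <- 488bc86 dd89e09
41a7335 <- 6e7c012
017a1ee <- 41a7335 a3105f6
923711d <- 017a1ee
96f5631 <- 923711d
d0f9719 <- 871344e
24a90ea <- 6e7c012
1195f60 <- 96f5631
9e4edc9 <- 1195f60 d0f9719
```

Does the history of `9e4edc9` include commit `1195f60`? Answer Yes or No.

Yes

Ancestors of 9e4edc9 (commits reachable by following parents): {017a1ee, 1195f60, 41a7335, 488bc86, 6e7c012, 871344e, 8e143f2, 923711d, 96f5631, 9e4edc9, a3105f6, d0f9719, dd89e09, e00bd75}.
1195f60 is in that set, so it is an ancestor of 9e4edc9.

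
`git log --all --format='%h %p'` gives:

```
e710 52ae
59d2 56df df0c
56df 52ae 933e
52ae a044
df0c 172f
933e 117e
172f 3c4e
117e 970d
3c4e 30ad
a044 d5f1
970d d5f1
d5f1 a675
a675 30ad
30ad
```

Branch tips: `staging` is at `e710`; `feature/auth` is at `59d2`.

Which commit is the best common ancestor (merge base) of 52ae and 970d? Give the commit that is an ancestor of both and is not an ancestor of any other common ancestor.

Ancestors of 52ae: {30ad, 52ae, a044, a675, d5f1}.
Ancestors of 970d: {30ad, 970d, a675, d5f1}.
Common ancestors: {30ad, a675, d5f1}.
Among these, d5f1 is not an ancestor of any other common ancestor — it is the merge base.

d5f1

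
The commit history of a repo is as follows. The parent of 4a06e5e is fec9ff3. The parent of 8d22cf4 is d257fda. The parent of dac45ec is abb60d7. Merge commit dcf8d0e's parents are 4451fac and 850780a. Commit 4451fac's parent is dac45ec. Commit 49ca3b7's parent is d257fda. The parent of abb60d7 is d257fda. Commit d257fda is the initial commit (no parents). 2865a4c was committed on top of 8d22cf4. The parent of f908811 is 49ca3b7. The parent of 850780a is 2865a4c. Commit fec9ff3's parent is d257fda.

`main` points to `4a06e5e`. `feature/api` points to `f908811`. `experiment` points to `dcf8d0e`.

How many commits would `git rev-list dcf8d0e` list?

8

Walking parent pointers from dcf8d0e: reachable set = {2865a4c, 4451fac, 850780a, 8d22cf4, abb60d7, d257fda, dac45ec, dcf8d0e}.
That is 8 commits.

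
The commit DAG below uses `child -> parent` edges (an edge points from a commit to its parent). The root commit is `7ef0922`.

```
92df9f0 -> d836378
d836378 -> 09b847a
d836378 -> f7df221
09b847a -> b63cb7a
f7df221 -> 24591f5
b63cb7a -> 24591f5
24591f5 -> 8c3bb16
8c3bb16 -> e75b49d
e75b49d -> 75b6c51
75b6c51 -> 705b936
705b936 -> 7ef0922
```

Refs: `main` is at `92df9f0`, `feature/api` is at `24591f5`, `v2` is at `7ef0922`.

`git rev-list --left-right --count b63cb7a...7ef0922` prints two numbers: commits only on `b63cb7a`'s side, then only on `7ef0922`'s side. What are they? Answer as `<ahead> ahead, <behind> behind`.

Reachable from b63cb7a: {24591f5, 705b936, 75b6c51, 7ef0922, 8c3bb16, b63cb7a, e75b49d}.
Reachable from 7ef0922: {7ef0922}.
Only in b63cb7a's history (ahead): {24591f5, 705b936, 75b6c51, 8c3bb16, b63cb7a, e75b49d} — 6.
Only in 7ef0922's history (behind): {} — 0.

6 ahead, 0 behind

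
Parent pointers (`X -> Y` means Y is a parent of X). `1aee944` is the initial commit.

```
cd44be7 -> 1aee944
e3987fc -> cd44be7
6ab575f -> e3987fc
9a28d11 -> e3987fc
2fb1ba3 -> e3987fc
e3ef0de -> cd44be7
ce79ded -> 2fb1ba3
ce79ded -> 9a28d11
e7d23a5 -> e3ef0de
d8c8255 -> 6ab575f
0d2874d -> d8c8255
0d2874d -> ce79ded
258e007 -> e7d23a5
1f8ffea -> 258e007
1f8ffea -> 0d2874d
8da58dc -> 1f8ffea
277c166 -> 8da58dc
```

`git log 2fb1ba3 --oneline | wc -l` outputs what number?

4

Walking parent pointers from 2fb1ba3: reachable set = {1aee944, 2fb1ba3, cd44be7, e3987fc}.
That is 4 commits.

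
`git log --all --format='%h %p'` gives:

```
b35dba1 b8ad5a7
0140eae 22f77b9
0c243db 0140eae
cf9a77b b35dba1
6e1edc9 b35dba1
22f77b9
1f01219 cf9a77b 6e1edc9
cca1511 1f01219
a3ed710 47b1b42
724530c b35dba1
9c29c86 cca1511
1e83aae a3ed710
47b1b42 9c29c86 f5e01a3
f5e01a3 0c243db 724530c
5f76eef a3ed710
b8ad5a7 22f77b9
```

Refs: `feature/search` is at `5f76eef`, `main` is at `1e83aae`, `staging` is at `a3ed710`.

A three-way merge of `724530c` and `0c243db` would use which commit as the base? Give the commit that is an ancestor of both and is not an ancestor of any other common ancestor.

22f77b9

Ancestors of 724530c: {22f77b9, 724530c, b35dba1, b8ad5a7}.
Ancestors of 0c243db: {0140eae, 0c243db, 22f77b9}.
Common ancestors: {22f77b9}.
The only common ancestor is 22f77b9, so it is the merge base.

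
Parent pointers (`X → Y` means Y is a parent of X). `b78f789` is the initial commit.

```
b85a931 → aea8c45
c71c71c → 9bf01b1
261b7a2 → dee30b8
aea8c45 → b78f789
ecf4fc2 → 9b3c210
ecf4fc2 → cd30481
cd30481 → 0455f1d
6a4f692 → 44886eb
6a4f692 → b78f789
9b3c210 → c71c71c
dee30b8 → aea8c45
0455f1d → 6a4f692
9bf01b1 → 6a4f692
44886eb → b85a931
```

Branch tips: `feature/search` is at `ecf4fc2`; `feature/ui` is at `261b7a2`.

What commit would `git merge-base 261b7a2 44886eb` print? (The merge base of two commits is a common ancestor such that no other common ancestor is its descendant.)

Ancestors of 261b7a2: {261b7a2, aea8c45, b78f789, dee30b8}.
Ancestors of 44886eb: {44886eb, aea8c45, b78f789, b85a931}.
Common ancestors: {aea8c45, b78f789}.
Among these, aea8c45 is not an ancestor of any other common ancestor — it is the merge base.

aea8c45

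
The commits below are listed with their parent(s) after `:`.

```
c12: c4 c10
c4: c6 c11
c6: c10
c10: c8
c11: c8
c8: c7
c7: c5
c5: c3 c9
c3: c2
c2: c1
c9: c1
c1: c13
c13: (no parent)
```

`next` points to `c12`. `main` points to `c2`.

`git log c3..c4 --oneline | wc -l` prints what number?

8

Reachable from c4: {c1, c10, c11, c13, c2, c3, c4, c5, c6, c7, c8, c9}.
Reachable from c3: {c1, c13, c2, c3}.
In c4's history but not c3's: {c10, c11, c4, c5, c6, c7, c8, c9} — 8 commits.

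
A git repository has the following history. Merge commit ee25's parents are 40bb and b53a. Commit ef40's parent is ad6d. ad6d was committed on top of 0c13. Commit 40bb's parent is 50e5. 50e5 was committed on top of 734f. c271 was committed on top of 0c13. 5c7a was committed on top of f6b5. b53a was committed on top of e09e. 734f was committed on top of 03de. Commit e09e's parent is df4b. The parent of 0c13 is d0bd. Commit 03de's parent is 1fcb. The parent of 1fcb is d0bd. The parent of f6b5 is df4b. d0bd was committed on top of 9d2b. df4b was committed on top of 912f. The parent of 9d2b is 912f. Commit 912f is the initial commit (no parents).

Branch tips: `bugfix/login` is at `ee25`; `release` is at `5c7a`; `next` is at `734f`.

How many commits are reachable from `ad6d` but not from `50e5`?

Reachable from ad6d: {0c13, 912f, 9d2b, ad6d, d0bd}.
Reachable from 50e5: {03de, 1fcb, 50e5, 734f, 912f, 9d2b, d0bd}.
In ad6d's history but not 50e5's: {0c13, ad6d} — 2 commits.

2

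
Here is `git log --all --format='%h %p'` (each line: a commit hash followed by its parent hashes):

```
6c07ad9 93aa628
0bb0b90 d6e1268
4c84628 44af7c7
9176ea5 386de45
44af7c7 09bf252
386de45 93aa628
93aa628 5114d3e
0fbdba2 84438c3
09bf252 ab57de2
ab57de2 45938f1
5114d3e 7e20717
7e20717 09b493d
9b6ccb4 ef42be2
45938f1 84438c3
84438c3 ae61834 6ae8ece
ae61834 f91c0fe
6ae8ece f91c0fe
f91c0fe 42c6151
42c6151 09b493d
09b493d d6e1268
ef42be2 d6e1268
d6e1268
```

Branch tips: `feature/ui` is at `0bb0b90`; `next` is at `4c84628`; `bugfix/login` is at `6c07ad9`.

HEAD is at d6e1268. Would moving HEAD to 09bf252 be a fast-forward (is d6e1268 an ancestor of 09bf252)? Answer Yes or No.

Yes

A fast-forward from d6e1268 to 09bf252 is possible iff d6e1268 is an ancestor of 09bf252.
Ancestors of 09bf252: {09b493d, 09bf252, 42c6151, 45938f1, 6ae8ece, 84438c3, ab57de2, ae61834, d6e1268, f91c0fe}.
d6e1268 is among them, so fast-forward is possible.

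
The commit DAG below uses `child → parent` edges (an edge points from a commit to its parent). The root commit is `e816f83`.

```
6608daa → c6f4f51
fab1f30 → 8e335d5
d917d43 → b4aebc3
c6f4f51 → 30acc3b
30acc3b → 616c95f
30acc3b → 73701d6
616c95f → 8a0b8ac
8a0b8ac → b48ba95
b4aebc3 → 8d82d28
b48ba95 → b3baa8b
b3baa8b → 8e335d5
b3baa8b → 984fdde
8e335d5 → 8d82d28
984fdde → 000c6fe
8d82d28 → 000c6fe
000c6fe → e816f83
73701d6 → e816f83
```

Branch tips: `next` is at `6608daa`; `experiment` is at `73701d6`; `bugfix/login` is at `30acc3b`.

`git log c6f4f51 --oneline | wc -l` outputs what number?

12

Walking parent pointers from c6f4f51: reachable set = {000c6fe, 30acc3b, 616c95f, 73701d6, 8a0b8ac, 8d82d28, 8e335d5, 984fdde, b3baa8b, b48ba95, c6f4f51, e816f83}.
That is 12 commits.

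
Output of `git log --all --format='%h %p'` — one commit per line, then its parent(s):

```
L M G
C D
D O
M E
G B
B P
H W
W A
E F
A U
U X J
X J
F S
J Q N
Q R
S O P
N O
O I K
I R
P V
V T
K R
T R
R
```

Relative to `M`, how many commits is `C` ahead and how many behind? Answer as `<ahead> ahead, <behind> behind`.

Reachable from C: {C, D, I, K, O, R}.
Reachable from M: {E, F, I, K, M, O, P, R, S, T, V}.
Only in C's history (ahead): {C, D} — 2.
Only in M's history (behind): {E, F, M, P, S, T, V} — 7.

2 ahead, 7 behind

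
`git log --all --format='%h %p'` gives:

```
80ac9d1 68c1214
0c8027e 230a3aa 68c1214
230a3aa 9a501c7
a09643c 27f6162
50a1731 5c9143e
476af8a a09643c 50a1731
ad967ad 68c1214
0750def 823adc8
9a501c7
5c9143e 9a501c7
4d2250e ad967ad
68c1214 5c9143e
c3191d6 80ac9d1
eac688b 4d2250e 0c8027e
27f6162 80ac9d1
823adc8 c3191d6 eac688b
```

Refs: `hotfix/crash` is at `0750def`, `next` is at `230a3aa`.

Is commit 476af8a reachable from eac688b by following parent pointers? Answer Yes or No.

No

Ancestors of eac688b: {0c8027e, 230a3aa, 4d2250e, 5c9143e, 68c1214, 9a501c7, ad967ad, eac688b}.
476af8a is not in that set, so it is not an ancestor of eac688b.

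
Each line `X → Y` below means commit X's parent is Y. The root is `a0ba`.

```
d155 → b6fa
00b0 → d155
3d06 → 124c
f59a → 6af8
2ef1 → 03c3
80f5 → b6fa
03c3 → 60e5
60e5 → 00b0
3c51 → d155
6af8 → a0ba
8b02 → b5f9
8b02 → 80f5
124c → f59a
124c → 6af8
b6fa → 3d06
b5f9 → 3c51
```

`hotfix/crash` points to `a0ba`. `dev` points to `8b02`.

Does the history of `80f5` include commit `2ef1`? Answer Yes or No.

No

Ancestors of 80f5: {124c, 3d06, 6af8, 80f5, a0ba, b6fa, f59a}.
2ef1 is not in that set, so it is not an ancestor of 80f5.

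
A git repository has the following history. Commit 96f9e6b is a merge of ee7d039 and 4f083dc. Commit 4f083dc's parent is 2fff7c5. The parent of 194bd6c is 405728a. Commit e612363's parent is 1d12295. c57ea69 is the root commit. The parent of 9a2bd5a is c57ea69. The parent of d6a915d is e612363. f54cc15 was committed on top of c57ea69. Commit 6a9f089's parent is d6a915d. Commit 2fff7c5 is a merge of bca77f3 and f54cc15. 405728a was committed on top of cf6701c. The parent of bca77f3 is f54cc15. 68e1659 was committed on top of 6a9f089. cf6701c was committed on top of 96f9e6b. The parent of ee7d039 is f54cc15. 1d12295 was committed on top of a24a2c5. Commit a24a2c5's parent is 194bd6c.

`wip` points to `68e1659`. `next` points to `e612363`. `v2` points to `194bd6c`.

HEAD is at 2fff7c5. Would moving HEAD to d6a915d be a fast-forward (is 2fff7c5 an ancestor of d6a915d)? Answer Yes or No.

Yes

A fast-forward from 2fff7c5 to d6a915d is possible iff 2fff7c5 is an ancestor of d6a915d.
Ancestors of d6a915d: {194bd6c, 1d12295, 2fff7c5, 405728a, 4f083dc, 96f9e6b, a24a2c5, bca77f3, c57ea69, cf6701c, d6a915d, e612363, ee7d039, f54cc15}.
2fff7c5 is among them, so fast-forward is possible.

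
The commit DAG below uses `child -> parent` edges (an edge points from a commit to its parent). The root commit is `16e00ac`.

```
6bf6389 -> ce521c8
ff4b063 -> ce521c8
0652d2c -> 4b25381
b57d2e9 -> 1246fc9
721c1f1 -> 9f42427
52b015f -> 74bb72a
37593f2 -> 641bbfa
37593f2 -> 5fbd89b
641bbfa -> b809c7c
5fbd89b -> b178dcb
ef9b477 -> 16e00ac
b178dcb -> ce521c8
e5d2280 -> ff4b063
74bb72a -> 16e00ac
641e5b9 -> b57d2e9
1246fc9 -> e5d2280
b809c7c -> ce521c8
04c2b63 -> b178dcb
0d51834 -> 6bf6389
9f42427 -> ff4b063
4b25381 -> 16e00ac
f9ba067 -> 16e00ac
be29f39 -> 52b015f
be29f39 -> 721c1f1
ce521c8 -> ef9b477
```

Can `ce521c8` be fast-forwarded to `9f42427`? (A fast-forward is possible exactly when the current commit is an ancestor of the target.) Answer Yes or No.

Yes

A fast-forward from ce521c8 to 9f42427 is possible iff ce521c8 is an ancestor of 9f42427.
Ancestors of 9f42427: {16e00ac, 9f42427, ce521c8, ef9b477, ff4b063}.
ce521c8 is among them, so fast-forward is possible.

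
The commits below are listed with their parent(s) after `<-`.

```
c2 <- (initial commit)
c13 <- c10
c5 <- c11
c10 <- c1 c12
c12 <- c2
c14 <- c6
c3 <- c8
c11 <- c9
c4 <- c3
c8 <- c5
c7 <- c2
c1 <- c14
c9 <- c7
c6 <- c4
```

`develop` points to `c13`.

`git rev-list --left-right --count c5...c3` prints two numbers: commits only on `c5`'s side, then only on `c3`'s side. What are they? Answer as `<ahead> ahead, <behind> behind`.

Reachable from c5: {c11, c2, c5, c7, c9}.
Reachable from c3: {c11, c2, c3, c5, c7, c8, c9}.
Only in c5's history (ahead): {} — 0.
Only in c3's history (behind): {c3, c8} — 2.

0 ahead, 2 behind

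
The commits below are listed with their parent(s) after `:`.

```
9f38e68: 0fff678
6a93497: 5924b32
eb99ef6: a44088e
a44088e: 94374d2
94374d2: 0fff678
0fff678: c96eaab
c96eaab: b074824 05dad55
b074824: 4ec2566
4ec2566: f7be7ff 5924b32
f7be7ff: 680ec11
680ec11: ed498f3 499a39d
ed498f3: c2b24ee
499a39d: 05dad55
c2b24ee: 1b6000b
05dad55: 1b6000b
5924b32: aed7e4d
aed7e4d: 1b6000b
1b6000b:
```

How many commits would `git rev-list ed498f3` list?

3

Walking parent pointers from ed498f3: reachable set = {1b6000b, c2b24ee, ed498f3}.
That is 3 commits.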